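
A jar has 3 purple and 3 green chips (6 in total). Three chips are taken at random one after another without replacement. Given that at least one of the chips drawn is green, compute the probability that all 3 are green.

P(all 3 green) = C(3,3)/C(6,3) = 1/20; P(at least one green) = 1 − C(3,3)/C(6,3) = 19/20.
Since 'all 3 green' ⊆ 'at least one green', P(all 3 | at least one) = 1/20 / 19/20 = 1/19 ≈ 0.0526.

1/19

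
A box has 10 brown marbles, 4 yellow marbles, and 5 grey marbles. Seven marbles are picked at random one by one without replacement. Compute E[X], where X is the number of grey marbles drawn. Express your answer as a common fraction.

By linearity of expectation, E[X] = Σ P(draw i is grey); by symmetry each draw (even without replacement) has P(grey) = 5/19.
E[X] = 7 · 5/19 = 35/19 ≈ 1.8421.

35/19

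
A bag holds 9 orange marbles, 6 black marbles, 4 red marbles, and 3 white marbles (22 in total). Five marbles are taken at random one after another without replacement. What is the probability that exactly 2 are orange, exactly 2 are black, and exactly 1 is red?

Unordered draws without replacement: count favorable combinations over C(22,5).
Favorable = C(9,2) · C(6,2) · C(4,1) · C(3,0) = 2160; total = C(22,5) = 26334.
P = 2160/26334 = 120/1463 ≈ 0.0820.

120/1463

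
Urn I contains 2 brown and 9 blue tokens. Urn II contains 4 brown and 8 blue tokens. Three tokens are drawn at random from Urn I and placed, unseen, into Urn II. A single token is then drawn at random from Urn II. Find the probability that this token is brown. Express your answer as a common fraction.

Condition on how many of the transferred tokens are brown (from Urn I: 2 brown of 11; then Urn II has 15 total).
  0 brown: C(2,0)C(9,3)/C(11,3) = 28/55; then P = 4/15
  1 brown: C(2,1)C(9,2)/C(11,3) = 24/55; then P = 5/15
  2 brown: C(2,2)C(9,1)/C(11,3) = 3/55; then P = 6/15
P(brown from Urn II) = 10/33 ≈ 0.3030.

10/33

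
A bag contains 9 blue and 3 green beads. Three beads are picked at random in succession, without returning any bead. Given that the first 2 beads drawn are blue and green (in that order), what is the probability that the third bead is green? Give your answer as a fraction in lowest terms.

After removing 1 blue, 1 green, the bag has 2 green out of 10 remaining.
P(third is green | given) = 2/10 = 1/5 ≈ 0.2000.

1/5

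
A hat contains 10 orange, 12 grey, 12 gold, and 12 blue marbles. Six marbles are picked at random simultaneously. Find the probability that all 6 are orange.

10/446039

Unordered draws without replacement: count favorable combinations over C(46,6).
Favorable = C(10,6) · C(12,0) · C(12,0) · C(12,0) = 210; total = C(46,6) = 9366819.
P = 210/9366819 = 10/446039 ≈ 0.0000.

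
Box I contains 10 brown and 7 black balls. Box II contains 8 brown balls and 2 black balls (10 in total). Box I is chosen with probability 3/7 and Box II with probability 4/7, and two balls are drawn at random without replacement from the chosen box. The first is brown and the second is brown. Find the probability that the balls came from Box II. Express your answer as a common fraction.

15232/21307

P(E | Box I) = 45/136; P(E | Box II) = 28/45.
P(E) = 3/7·45/136 + 4/7·28/45 = 21307/42840.
By Bayes' rule, P(Box II | E) = 16/45 / 21307/42840 = 15232/21307 ≈ 0.7149.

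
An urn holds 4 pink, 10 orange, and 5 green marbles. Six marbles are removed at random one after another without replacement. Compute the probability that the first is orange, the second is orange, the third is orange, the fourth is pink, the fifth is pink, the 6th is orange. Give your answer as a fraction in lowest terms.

Multiply the conditional probability of each draw in order, without replacement, so each draw removes one from its color and from the total.
P = (10/19) · (9/18) · (8/17) · (4/16) · (3/15) · (7/14) = 1/323 ≈ 0.0031.

1/323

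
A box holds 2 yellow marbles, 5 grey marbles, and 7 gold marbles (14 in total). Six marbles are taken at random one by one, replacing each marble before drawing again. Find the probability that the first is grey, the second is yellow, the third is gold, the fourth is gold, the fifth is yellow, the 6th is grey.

25/38416

Multiply the conditional probability of each draw in order, with replacement (the composition resets each draw).
P = (5/14) · (2/14) · (7/14) · (7/14) · (2/14) · (5/14) = 25/38416 ≈ 0.0007.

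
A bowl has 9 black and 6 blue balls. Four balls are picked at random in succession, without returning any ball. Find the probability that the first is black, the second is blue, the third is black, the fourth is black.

Multiply the conditional probability of each draw in order, without replacement, so each draw removes one from its color and from the total.
P = (9/15) · (6/14) · (8/13) · (7/12) = 6/65 ≈ 0.0923.

6/65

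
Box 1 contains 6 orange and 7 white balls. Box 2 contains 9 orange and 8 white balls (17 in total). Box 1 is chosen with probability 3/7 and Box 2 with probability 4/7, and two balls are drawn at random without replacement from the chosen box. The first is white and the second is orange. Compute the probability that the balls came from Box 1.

P(E | Box 1) = 7/26; P(E | Box 2) = 9/34.
P(E) = 3/7·7/26 + 4/7·9/34 = 825/3094.
By Bayes' rule, P(Box 1 | E) = 3/26 / 825/3094 = 119/275 ≈ 0.4327.

119/275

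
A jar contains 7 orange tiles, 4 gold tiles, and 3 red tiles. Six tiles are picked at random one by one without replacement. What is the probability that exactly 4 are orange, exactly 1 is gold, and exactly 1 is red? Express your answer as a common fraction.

Unordered draws without replacement: count favorable combinations over C(14,6).
Favorable = C(7,4) · C(4,1) · C(3,1) = 420; total = C(14,6) = 3003.
P = 420/3003 = 20/143 ≈ 0.1399.

20/143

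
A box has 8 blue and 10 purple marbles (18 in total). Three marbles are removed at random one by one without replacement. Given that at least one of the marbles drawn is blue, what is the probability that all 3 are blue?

7/87

P(all 3 blue) = C(8,3)/C(18,3) = 7/102; P(at least one blue) = 1 − C(10,3)/C(18,3) = 29/34.
Since 'all 3 blue' ⊆ 'at least one blue', P(all 3 | at least one) = 7/102 / 29/34 = 7/87 ≈ 0.0805.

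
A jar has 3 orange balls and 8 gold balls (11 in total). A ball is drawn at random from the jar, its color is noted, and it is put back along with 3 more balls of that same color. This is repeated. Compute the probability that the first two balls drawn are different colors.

24/77

Either orange then gold, or gold then orange; after the first draw the total is 14.
P = (3/11)·(8/14) + (8/11)·(3/14) = 24/77 ≈ 0.3117.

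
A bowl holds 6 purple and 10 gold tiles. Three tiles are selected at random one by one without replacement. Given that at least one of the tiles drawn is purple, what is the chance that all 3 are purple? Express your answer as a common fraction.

P(all 3 purple) = C(6,3)/C(16,3) = 1/28; P(at least one purple) = 1 − C(10,3)/C(16,3) = 11/14.
Since 'all 3 purple' ⊆ 'at least one purple', P(all 3 | at least one) = 1/28 / 11/14 = 1/22 ≈ 0.0455.

1/22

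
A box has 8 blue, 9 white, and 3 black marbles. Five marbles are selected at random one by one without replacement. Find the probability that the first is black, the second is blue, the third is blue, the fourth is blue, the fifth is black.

7/6460

Multiply the conditional probability of each draw in order, without replacement, so each draw removes one from its color and from the total.
P = (3/20) · (8/19) · (7/18) · (6/17) · (2/16) = 7/6460 ≈ 0.0011.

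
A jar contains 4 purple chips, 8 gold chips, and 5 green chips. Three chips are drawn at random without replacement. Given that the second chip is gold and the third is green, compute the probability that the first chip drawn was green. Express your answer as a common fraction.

4/15

P(first=green and the second chip is gold and the third is green) = (5/17)·(8/16)·(4/15) = 2/51.
P(E) = Σ over first color = 2/51 + 7/102 + 2/51 = 5/34.
By Bayes, P(first=green | E) = 2/51 / 5/34 = 4/15 ≈ 0.2667.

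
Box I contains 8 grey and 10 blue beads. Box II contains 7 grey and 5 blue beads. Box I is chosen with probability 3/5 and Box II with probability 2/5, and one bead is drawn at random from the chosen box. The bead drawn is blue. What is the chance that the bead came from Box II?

P(blue | Box I) = 5/9; P(blue | Box II) = 5/12.
P(blue) = 3/5·5/9 + 2/5·5/12 = 1/2.
By Bayes' rule, P(Box II | blue) = 1/6 / 1/2 = 1/3 ≈ 0.3333.

1/3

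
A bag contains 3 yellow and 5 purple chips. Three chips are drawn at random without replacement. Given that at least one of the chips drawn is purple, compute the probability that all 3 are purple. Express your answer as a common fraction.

P(all 3 purple) = C(5,3)/C(8,3) = 5/28; P(at least one purple) = 1 − C(3,3)/C(8,3) = 55/56.
Since 'all 3 purple' ⊆ 'at least one purple', P(all 3 | at least one) = 5/28 / 55/56 = 2/11 ≈ 0.1818.

2/11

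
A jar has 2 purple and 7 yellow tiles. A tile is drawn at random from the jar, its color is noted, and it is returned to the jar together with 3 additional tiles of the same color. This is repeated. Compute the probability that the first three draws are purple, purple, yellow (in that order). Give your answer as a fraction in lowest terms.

Track the composition after each reinforcement of +3.
P = (2/9) · (5/12) · (7/15) = 7/162 ≈ 0.0432.

7/162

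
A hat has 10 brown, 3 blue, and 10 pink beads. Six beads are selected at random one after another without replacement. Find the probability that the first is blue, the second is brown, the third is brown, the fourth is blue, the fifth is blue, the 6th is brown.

2/33649

Multiply the conditional probability of each draw in order, without replacement, so each draw removes one from its color and from the total.
P = (3/23) · (10/22) · (9/21) · (2/20) · (1/19) · (8/18) = 2/33649 ≈ 0.0001.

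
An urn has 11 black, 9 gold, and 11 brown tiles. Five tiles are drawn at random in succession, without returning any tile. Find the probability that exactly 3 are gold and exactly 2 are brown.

Unordered draws without replacement: count favorable combinations over C(31,5).
Favorable = C(11,0) · C(9,3) · C(11,2) = 4620; total = C(31,5) = 169911.
P = 4620/169911 = 220/8091 ≈ 0.0272.

220/8091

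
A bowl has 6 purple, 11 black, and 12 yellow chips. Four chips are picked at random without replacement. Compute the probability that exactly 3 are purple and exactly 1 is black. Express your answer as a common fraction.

Unordered draws without replacement: count favorable combinations over C(29,4).
Favorable = C(6,3) · C(11,1) · C(12,0) = 220; total = C(29,4) = 23751.
P = 220/23751 = 220/23751 ≈ 0.0093.

220/23751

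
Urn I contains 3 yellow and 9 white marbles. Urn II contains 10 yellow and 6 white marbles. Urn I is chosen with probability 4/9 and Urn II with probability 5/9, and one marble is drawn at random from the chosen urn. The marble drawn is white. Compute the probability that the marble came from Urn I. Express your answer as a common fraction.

P(white | Urn I) = 3/4; P(white | Urn II) = 3/8.
P(white) = 4/9·3/4 + 5/9·3/8 = 13/24.
By Bayes' rule, P(Urn I | white) = 1/3 / 13/24 = 8/13 ≈ 0.6154.

8/13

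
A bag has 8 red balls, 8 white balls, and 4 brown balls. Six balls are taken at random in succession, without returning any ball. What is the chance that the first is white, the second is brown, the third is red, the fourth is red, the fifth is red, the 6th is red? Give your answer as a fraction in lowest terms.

28/14535

Multiply the conditional probability of each draw in order, without replacement, so each draw removes one from its color and from the total.
P = (8/20) · (4/19) · (8/18) · (7/17) · (6/16) · (5/15) = 28/14535 ≈ 0.0019.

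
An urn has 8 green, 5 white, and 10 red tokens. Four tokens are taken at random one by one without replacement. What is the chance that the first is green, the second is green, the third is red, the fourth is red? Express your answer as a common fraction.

Multiply the conditional probability of each draw in order, without replacement, so each draw removes one from its color and from the total.
P = (8/23) · (7/22) · (10/21) · (9/20) = 6/253 ≈ 0.0237.

6/253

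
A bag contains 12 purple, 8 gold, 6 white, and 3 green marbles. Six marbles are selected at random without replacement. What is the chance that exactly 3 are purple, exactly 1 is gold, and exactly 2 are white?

440/7917

Unordered draws without replacement: count favorable combinations over C(29,6).
Favorable = C(12,3) · C(8,1) · C(6,2) · C(3,0) = 26400; total = C(29,6) = 475020.
P = 26400/475020 = 440/7917 ≈ 0.0556.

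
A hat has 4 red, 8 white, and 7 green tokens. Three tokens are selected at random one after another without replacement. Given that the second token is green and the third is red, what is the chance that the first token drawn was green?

P(first=green and the second token is green and the third is red) = (7/19)·(6/18)·(4/17) = 28/969.
P(E) = Σ over first color = 14/969 + 112/2907 + 28/969 = 14/171.
By Bayes, P(first=green | E) = 28/969 / 14/171 = 6/17 ≈ 0.3529.

6/17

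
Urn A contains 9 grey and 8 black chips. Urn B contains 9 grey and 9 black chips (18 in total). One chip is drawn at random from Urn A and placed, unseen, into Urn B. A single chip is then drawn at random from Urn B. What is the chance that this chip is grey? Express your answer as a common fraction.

Condition on how many of the transferred chips are grey (from Urn A: 9 grey of 17; then Urn B has 19 total).
  0 grey: C(9,0)C(8,1)/C(17,1) = 8/17; then P = 9/19
  1 grey: C(9,1)C(8,0)/C(17,1) = 9/17; then P = 10/19
P(grey from Urn B) = 162/323 ≈ 0.5015.

162/323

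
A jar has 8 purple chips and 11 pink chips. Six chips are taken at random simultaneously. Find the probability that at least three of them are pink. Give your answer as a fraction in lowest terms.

539/646

Sum the hypergeometric tail for j = 3,…,6 pink chips.
Favorable = C(11,3)·C(8,3) + C(11,4)·C(8,2) + C(11,5)·C(8,1) + C(11,6)·C(8,0) = 22638; total = C(19,6) = 27132.
P = 22638/27132 = 539/646 ≈ 0.8344.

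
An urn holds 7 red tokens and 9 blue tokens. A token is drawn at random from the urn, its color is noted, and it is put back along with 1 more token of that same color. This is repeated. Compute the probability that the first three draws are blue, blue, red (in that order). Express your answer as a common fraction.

Track the composition after each reinforcement of +1.
P = (9/16) · (10/17) · (7/18) = 35/272 ≈ 0.1287.

35/272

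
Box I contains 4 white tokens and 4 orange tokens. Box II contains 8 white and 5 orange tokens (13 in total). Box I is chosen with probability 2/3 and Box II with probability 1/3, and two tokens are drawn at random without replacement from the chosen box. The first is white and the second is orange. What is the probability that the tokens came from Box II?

P(E | Box I) = 2/7; P(E | Box II) = 10/39.
P(E) = 2/3·2/7 + 1/3·10/39 = 226/819.
By Bayes' rule, P(Box II | E) = 10/117 / 226/819 = 35/113 ≈ 0.3097.

35/113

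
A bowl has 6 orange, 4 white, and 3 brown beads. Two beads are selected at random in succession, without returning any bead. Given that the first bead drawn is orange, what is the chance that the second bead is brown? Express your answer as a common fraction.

After removing 1 orange, the bowl has 3 brown out of 12 remaining.
P(second is brown | given) = 3/12 = 1/4 ≈ 0.2500.

1/4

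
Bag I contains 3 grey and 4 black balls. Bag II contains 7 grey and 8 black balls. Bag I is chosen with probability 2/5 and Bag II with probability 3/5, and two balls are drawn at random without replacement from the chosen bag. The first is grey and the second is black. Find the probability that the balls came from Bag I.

P(E | Bag I) = 2/7; P(E | Bag II) = 4/15.
P(E) = 2/5·2/7 + 3/5·4/15 = 48/175.
By Bayes' rule, P(Bag I | E) = 4/35 / 48/175 = 5/12 ≈ 0.4167.

5/12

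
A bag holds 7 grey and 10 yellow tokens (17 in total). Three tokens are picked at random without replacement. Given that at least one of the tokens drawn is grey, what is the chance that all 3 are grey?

1/16

P(all 3 grey) = C(7,3)/C(17,3) = 7/136; P(at least one grey) = 1 − C(10,3)/C(17,3) = 14/17.
Since 'all 3 grey' ⊆ 'at least one grey', P(all 3 | at least one) = 7/136 / 14/17 = 1/16 ≈ 0.0625.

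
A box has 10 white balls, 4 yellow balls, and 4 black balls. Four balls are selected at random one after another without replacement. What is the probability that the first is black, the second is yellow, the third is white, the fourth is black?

1/153

Multiply the conditional probability of each draw in order, without replacement, so each draw removes one from its color and from the total.
P = (4/18) · (4/17) · (10/16) · (3/15) = 1/153 ≈ 0.0065.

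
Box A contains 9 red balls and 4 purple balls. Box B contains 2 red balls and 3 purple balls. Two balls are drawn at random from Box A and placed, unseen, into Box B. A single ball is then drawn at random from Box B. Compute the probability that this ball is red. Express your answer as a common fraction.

44/91

Condition on how many of the transferred balls are red (from Box A: 9 red of 13; then Box B has 7 total).
  0 red: C(9,0)C(4,2)/C(13,2) = 1/13; then P = 2/7
  1 red: C(9,1)C(4,1)/C(13,2) = 6/13; then P = 3/7
  2 red: C(9,2)C(4,0)/C(13,2) = 6/13; then P = 4/7
P(red from Box B) = 44/91 ≈ 0.4835.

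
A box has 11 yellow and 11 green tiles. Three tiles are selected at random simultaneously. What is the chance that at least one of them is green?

25/28

Use the complement: P(at least one green) = 1 − P(no green).
P(none) = C(11,3)/C(22,3) = 165/1540.
So P = 1 − 165/1540 = 25/28 ≈ 0.8929.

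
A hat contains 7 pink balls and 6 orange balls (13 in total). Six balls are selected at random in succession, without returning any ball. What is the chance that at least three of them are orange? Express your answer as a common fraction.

Sum the hypergeometric tail for j = 3,…,6 orange balls.
Favorable = C(6,3)·C(7,3) + C(6,4)·C(7,2) + C(6,5)·C(7,1) + C(6,6)·C(7,0) = 1058; total = C(13,6) = 1716.
P = 1058/1716 = 529/858 ≈ 0.6166.

529/858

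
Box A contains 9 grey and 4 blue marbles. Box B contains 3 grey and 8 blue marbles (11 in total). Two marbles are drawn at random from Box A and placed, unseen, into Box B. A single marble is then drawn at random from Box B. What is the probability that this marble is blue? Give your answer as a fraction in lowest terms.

112/169

Condition on how many of the transferred marbles are blue (from Box A: 4 blue of 13; then Box B has 13 total).
  0 blue: C(4,0)C(9,2)/C(13,2) = 6/13; then P = 8/13
  1 blue: C(4,1)C(9,1)/C(13,2) = 6/13; then P = 9/13
  2 blue: C(4,2)C(9,0)/C(13,2) = 1/13; then P = 10/13
P(blue from Box B) = 112/169 ≈ 0.6627.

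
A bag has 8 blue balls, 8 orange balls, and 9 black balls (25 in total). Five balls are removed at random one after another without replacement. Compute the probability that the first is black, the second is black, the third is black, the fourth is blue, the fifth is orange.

32/6325

Multiply the conditional probability of each draw in order, without replacement, so each draw removes one from its color and from the total.
P = (9/25) · (8/24) · (7/23) · (8/22) · (8/21) = 32/6325 ≈ 0.0051.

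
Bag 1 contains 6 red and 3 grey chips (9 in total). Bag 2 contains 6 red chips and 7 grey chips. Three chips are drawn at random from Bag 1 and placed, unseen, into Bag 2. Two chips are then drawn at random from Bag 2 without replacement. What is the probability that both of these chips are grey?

113/480

Condition on how many of the transferred chips are grey (from Bag 1: 3 grey of 9; then Bag 2 has 16 total).
  0 grey: C(3,0)C(6,3)/C(9,3) = 5/21; then P = C(7,2)/C(16,2) = 7/40
  1 grey: C(3,1)C(6,2)/C(9,3) = 15/28; then P = C(8,2)/C(16,2) = 7/30
  2 grey: C(3,2)C(6,1)/C(9,3) = 3/14; then P = C(9,2)/C(16,2) = 3/10
  3 grey: C(3,3)C(6,0)/C(9,3) = 1/84; then P = C(10,2)/C(16,2) = 3/8
P(both grey) = 113/480 ≈ 0.2354.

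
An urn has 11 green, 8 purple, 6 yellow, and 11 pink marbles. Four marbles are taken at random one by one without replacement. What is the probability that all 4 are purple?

2/1683

Unordered draws without replacement: count favorable combinations over C(36,4).
Favorable = C(11,0) · C(8,4) · C(6,0) · C(11,0) = 70; total = C(36,4) = 58905.
P = 70/58905 = 2/1683 ≈ 0.0012.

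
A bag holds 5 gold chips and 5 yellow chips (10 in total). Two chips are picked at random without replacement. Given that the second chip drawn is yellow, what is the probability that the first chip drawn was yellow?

4/9

P(first=yellow and the second chip drawn is yellow) = (5/10)·(4/9) = 2/9.
P(the second chip drawn is yellow) = Σ over first color = 5/18 + 2/9 = 1/2.
By Bayes, P(first=yellow | the second chip drawn is yellow) = 2/9 / 1/2 = 4/9 ≈ 0.4444.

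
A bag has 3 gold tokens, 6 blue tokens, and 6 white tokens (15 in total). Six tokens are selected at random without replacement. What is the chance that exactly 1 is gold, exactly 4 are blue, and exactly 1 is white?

Unordered draws without replacement: count favorable combinations over C(15,6).
Favorable = C(3,1) · C(6,4) · C(6,1) = 270; total = C(15,6) = 5005.
P = 270/5005 = 54/1001 ≈ 0.0539.

54/1001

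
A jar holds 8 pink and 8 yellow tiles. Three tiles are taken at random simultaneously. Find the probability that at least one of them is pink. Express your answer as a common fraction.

Use the complement: P(at least one pink) = 1 − P(no pink).
P(none) = C(8,3)/C(16,3) = 56/560.
So P = 1 − 56/560 = 9/10 ≈ 0.9000.

9/10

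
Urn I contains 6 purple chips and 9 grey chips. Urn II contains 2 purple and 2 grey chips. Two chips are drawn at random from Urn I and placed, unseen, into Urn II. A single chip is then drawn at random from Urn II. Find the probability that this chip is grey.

Condition on how many of the transferred chips are grey (from Urn I: 9 grey of 15; then Urn II has 6 total).
  0 grey: C(9,0)C(6,2)/C(15,2) = 1/7; then P = 2/6
  1 grey: C(9,1)C(6,1)/C(15,2) = 18/35; then P = 3/6
  2 grey: C(9,2)C(6,0)/C(15,2) = 12/35; then P = 4/6
P(grey from Urn II) = 8/15 ≈ 0.5333.

8/15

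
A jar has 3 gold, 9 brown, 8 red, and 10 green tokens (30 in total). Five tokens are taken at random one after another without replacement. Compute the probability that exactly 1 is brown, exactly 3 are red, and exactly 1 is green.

Unordered draws without replacement: count favorable combinations over C(30,5).
Favorable = C(3,0) · C(9,1) · C(8,3) · C(10,1) = 5040; total = C(30,5) = 142506.
P = 5040/142506 = 40/1131 ≈ 0.0354.

40/1131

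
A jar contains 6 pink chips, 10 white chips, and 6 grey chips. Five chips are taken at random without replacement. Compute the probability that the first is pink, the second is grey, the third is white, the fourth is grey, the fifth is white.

15/2926

Multiply the conditional probability of each draw in order, without replacement, so each draw removes one from its color and from the total.
P = (6/22) · (6/21) · (10/20) · (5/19) · (9/18) = 15/2926 ≈ 0.0051.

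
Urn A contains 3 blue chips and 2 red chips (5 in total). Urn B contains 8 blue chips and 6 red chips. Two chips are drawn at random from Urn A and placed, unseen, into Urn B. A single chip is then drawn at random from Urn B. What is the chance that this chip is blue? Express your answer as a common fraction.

Condition on how many of the transferred chips are blue (from Urn A: 3 blue of 5; then Urn B has 16 total).
  0 blue: C(3,0)C(2,2)/C(5,2) = 1/10; then P = 8/16
  1 blue: C(3,1)C(2,1)/C(5,2) = 3/5; then P = 9/16
  2 blue: C(3,2)C(2,0)/C(5,2) = 3/10; then P = 10/16
P(blue from Urn B) = 23/40 ≈ 0.5750.

23/40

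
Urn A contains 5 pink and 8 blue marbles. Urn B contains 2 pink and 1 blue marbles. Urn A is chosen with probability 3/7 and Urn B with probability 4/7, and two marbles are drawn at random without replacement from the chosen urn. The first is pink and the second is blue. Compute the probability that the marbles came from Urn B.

26/41

P(E | Urn A) = 10/39; P(E | Urn B) = 1/3.
P(E) = 3/7·10/39 + 4/7·1/3 = 82/273.
By Bayes' rule, P(Urn B | E) = 4/21 / 82/273 = 26/41 ≈ 0.6341.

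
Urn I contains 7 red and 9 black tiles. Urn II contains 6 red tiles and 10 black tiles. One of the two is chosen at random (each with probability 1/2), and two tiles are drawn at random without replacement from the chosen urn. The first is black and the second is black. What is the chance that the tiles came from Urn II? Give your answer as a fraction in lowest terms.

5/9

P(E | Urn I) = 3/10; P(E | Urn II) = 3/8.
P(E) = 1/2·3/10 + 1/2·3/8 = 27/80.
By Bayes' rule, P(Urn II | E) = 3/16 / 27/80 = 5/9 ≈ 0.5556.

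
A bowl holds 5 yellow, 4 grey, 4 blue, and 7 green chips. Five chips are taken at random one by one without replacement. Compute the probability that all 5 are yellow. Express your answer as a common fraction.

Unordered draws without replacement: count favorable combinations over C(20,5).
Favorable = C(5,5) · C(4,0) · C(4,0) · C(7,0) = 1; total = C(20,5) = 15504.
P = 1/15504 = 1/15504 ≈ 0.0001.

1/15504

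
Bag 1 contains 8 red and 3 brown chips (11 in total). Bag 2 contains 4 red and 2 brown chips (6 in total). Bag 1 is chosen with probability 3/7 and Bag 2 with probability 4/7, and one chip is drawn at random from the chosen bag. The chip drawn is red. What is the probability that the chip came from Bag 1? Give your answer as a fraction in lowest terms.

9/20

P(red | Bag 1) = 8/11; P(red | Bag 2) = 2/3.
P(red) = 3/7·8/11 + 4/7·2/3 = 160/231.
By Bayes' rule, P(Bag 1 | red) = 24/77 / 160/231 = 9/20 ≈ 0.4500.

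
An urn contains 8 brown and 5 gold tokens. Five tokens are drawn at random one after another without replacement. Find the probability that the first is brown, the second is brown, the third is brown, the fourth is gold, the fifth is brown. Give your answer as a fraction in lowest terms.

70/1287

Multiply the conditional probability of each draw in order, without replacement, so each draw removes one from its color and from the total.
P = (8/13) · (7/12) · (6/11) · (5/10) · (5/9) = 70/1287 ≈ 0.0544.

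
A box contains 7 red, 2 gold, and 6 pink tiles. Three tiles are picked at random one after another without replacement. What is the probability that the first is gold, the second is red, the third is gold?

Multiply the conditional probability of each draw in order, without replacement, so each draw removes one from its color and from the total.
P = (2/15) · (7/14) · (1/13) = 1/195 ≈ 0.0051.

1/195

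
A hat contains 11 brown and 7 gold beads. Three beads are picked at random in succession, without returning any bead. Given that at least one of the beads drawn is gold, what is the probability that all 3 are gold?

P(all 3 gold) = C(7,3)/C(18,3) = 35/816; P(at least one gold) = 1 − C(11,3)/C(18,3) = 217/272.
Since 'all 3 gold' ⊆ 'at least one gold', P(all 3 | at least one) = 35/816 / 217/272 = 5/93 ≈ 0.0538.

5/93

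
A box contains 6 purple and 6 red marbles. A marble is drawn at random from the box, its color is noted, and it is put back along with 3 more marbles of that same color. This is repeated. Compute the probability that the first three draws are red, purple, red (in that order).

1/10

Track the composition after each reinforcement of +3.
P = (6/12) · (6/15) · (9/18) = 1/10 ≈ 0.1000.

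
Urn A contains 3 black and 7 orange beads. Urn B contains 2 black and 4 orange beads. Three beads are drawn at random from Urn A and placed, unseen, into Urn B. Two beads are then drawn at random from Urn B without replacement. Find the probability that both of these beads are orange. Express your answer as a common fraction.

Condition on how many of the transferred beads are orange (from Urn A: 7 orange of 10; then Urn B has 9 total).
  0 orange: C(7,0)C(3,3)/C(10,3) = 1/120; then P = C(4,2)/C(9,2) = 1/6
  1 orange: C(7,1)C(3,2)/C(10,3) = 7/40; then P = C(5,2)/C(9,2) = 5/18
  2 orange: C(7,2)C(3,1)/C(10,3) = 21/40; then P = C(6,2)/C(9,2) = 5/12
  3 orange: C(7,3)C(3,0)/C(10,3) = 7/24; then P = C(7,2)/C(9,2) = 7/12
P(both orange) = 79/180 ≈ 0.4389.

79/180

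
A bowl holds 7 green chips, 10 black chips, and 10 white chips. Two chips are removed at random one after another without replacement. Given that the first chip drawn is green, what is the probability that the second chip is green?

After removing 1 green, the bowl has 6 green out of 26 remaining.
P(second is green | given) = 6/26 = 3/13 ≈ 0.2308.

3/13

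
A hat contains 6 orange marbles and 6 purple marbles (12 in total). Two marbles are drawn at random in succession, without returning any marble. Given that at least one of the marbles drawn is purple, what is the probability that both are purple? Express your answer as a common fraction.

P(both purple) = C(6,2)/C(12,2) = 5/22; P(at least one purple) = 1 − C(6,2)/C(12,2) = 17/22.
Since 'both purple' ⊆ 'at least one purple', P(both | at least one) = 5/22 / 17/22 = 5/17 ≈ 0.2941.

5/17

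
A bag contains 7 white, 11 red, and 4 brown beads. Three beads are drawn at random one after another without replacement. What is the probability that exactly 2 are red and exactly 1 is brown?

Unordered draws without replacement: count favorable combinations over C(22,3).
Favorable = C(7,0) · C(11,2) · C(4,1) = 220; total = C(22,3) = 1540.
P = 220/1540 = 1/7 ≈ 0.1429.

1/7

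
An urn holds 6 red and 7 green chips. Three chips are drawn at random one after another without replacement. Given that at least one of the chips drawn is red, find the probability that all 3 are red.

P(all 3 red) = C(6,3)/C(13,3) = 10/143; P(at least one red) = 1 − C(7,3)/C(13,3) = 251/286.
Since 'all 3 red' ⊆ 'at least one red', P(all 3 | at least one) = 10/143 / 251/286 = 20/251 ≈ 0.0797.

20/251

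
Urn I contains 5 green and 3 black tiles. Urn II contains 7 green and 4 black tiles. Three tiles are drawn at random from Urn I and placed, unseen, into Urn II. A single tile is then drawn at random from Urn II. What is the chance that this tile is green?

71/112

Condition on how many of the transferred tiles are green (from Urn I: 5 green of 8; then Urn II has 14 total).
  0 green: C(5,0)C(3,3)/C(8,3) = 1/56; then P = 7/14
  1 green: C(5,1)C(3,2)/C(8,3) = 15/56; then P = 8/14
  2 green: C(5,2)C(3,1)/C(8,3) = 15/28; then P = 9/14
  3 green: C(5,3)C(3,0)/C(8,3) = 5/28; then P = 10/14
P(green from Urn II) = 71/112 ≈ 0.6339.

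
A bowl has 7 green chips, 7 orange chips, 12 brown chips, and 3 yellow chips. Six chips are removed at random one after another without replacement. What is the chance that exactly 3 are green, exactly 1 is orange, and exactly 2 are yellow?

Unordered draws without replacement: count favorable combinations over C(29,6).
Favorable = C(7,3) · C(7,1) · C(12,0) · C(3,2) = 735; total = C(29,6) = 475020.
P = 735/475020 = 7/4524 ≈ 0.0015.

7/4524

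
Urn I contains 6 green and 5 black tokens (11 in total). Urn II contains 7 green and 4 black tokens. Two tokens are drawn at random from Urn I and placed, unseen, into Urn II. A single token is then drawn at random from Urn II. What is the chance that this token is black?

54/143

Condition on how many of the transferred tokens are black (from Urn I: 5 black of 11; then Urn II has 13 total).
  0 black: C(5,0)C(6,2)/C(11,2) = 3/11; then P = 4/13
  1 black: C(5,1)C(6,1)/C(11,2) = 6/11; then P = 5/13
  2 black: C(5,2)C(6,0)/C(11,2) = 2/11; then P = 6/13
P(black from Urn II) = 54/143 ≈ 0.3776.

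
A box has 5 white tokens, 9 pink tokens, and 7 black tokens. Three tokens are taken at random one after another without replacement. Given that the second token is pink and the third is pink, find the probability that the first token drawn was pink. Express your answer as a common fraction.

7/19

P(first=pink and the second token is pink and the third is pink) = (9/21)·(8/20)·(7/19) = 6/95.
P(E) = Σ over first color = 6/133 + 6/95 + 6/95 = 6/35.
By Bayes, P(first=pink | E) = 6/95 / 6/35 = 7/19 ≈ 0.3684.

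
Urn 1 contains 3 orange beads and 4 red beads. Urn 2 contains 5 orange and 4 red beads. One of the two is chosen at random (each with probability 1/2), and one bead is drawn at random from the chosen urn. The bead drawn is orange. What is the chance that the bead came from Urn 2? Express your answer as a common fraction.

35/62

P(orange | Urn 1) = 3/7; P(orange | Urn 2) = 5/9.
P(orange) = 1/2·3/7 + 1/2·5/9 = 31/63.
By Bayes' rule, P(Urn 2 | orange) = 5/18 / 31/63 = 35/62 ≈ 0.5645.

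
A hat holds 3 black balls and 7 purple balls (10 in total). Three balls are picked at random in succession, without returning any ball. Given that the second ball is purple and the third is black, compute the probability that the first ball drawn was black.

1/4

P(first=black and the second ball is purple and the third is black) = (3/10)·(7/9)·(2/8) = 7/120.
P(E) = Σ over first color = 7/120 + 7/40 = 7/30.
By Bayes, P(first=black | E) = 7/120 / 7/30 = 1/4 ≈ 0.2500.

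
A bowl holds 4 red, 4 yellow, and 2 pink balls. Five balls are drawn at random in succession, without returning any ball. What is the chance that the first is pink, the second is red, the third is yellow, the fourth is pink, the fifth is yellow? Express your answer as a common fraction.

1/315

Multiply the conditional probability of each draw in order, without replacement, so each draw removes one from its color and from the total.
P = (2/10) · (4/9) · (4/8) · (1/7) · (3/6) = 1/315 ≈ 0.0032.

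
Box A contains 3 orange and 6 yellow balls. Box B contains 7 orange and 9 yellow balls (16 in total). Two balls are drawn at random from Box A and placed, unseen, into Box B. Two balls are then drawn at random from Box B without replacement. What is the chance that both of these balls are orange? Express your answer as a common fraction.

103/612

Condition on how many of the transferred balls are orange (from Box A: 3 orange of 9; then Box B has 18 total).
  0 orange: C(3,0)C(6,2)/C(9,2) = 5/12; then P = C(7,2)/C(18,2) = 7/51
  1 orange: C(3,1)C(6,1)/C(9,2) = 1/2; then P = C(8,2)/C(18,2) = 28/153
  2 orange: C(3,2)C(6,0)/C(9,2) = 1/12; then P = C(9,2)/C(18,2) = 4/17
P(both orange) = 103/612 ≈ 0.1683.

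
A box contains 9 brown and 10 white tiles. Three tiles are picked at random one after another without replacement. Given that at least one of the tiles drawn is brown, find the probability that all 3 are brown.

P(all 3 brown) = C(9,3)/C(19,3) = 28/323; P(at least one brown) = 1 − C(10,3)/C(19,3) = 283/323.
Since 'all 3 brown' ⊆ 'at least one brown', P(all 3 | at least one) = 28/323 / 283/323 = 28/283 ≈ 0.0989.

28/283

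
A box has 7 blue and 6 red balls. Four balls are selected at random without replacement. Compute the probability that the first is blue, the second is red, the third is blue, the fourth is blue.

21/286

Multiply the conditional probability of each draw in order, without replacement, so each draw removes one from its color and from the total.
P = (7/13) · (6/12) · (6/11) · (5/10) = 21/286 ≈ 0.0734.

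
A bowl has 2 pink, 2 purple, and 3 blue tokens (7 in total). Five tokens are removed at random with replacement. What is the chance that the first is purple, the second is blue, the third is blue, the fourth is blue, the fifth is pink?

Multiply the conditional probability of each draw in order, with replacement (the composition resets each draw).
P = (2/7) · (3/7) · (3/7) · (3/7) · (2/7) = 108/16807 ≈ 0.0064.

108/16807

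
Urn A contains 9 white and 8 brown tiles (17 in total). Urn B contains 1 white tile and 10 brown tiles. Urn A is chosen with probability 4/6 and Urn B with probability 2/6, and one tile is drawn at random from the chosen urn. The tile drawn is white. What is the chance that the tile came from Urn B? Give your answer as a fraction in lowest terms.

17/215

P(white | Urn A) = 9/17; P(white | Urn B) = 1/11.
P(white) = 2/3·9/17 + 1/3·1/11 = 215/561.
By Bayes' rule, P(Urn B | white) = 1/33 / 215/561 = 17/215 ≈ 0.0791.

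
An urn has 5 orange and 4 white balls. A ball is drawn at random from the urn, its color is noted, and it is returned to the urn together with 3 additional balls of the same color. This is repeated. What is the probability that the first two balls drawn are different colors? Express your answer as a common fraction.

Either white then orange, or orange then white; after the first draw the total is 12.
P = (4/9)·(5/12) + (5/9)·(4/12) = 10/27 ≈ 0.3704.

10/27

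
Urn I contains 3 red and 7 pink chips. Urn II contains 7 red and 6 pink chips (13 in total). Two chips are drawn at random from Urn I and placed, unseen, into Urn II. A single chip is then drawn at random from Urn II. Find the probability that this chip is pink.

Condition on how many of the transferred chips are pink (from Urn I: 7 pink of 10; then Urn II has 15 total).
  0 pink: C(7,0)C(3,2)/C(10,2) = 1/15; then P = 6/15
  1 pink: C(7,1)C(3,1)/C(10,2) = 7/15; then P = 7/15
  2 pink: C(7,2)C(3,0)/C(10,2) = 7/15; then P = 8/15
P(pink from Urn II) = 37/75 ≈ 0.4933.

37/75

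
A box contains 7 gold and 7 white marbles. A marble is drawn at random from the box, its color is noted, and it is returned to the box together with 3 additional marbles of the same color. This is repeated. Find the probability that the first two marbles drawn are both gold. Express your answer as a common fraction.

5/17

After a gold draw the box holds 10 gold out of 17.
P = (7/14)·(10/17) = 5/17 ≈ 0.2941.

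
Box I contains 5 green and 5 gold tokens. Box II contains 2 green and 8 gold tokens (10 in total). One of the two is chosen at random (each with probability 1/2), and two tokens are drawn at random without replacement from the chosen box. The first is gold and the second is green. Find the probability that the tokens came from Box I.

25/41

P(E | Box I) = 5/18; P(E | Box II) = 8/45.
P(E) = 1/2·5/18 + 1/2·8/45 = 41/180.
By Bayes' rule, P(Box I | E) = 5/36 / 41/180 = 25/41 ≈ 0.6098.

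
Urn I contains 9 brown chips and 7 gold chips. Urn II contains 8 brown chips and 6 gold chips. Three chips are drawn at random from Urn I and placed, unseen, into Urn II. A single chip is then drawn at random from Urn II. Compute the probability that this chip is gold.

Condition on how many of the transferred chips are gold (from Urn I: 7 gold of 16; then Urn II has 17 total).
  0 gold: C(7,0)C(9,3)/C(16,3) = 3/20; then P = 6/17
  1 gold: C(7,1)C(9,2)/C(16,3) = 9/20; then P = 7/17
  2 gold: C(7,2)C(9,1)/C(16,3) = 27/80; then P = 8/17
  3 gold: C(7,3)C(9,0)/C(16,3) = 1/16; then P = 9/17
P(gold from Urn II) = 117/272 ≈ 0.4301.

117/272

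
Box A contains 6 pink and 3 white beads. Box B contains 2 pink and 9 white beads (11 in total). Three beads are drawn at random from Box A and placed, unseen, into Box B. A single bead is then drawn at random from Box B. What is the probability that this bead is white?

5/7

Condition on how many of the transferred beads are white (from Box A: 3 white of 9; then Box B has 14 total).
  0 white: C(3,0)C(6,3)/C(9,3) = 5/21; then P = 9/14
  1 white: C(3,1)C(6,2)/C(9,3) = 15/28; then P = 10/14
  2 white: C(3,2)C(6,1)/C(9,3) = 3/14; then P = 11/14
  3 white: C(3,3)C(6,0)/C(9,3) = 1/84; then P = 12/14
P(white from Box B) = 5/7 ≈ 0.7143.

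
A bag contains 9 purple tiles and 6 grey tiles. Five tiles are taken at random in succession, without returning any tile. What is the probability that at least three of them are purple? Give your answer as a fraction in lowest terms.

Sum the hypergeometric tail for j = 3,…,5 purple tiles.
Favorable = C(9,3)·C(6,2) + C(9,4)·C(6,1) + C(9,5)·C(6,0) = 2142; total = C(15,5) = 3003.
P = 2142/3003 = 102/143 ≈ 0.7133.

102/143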